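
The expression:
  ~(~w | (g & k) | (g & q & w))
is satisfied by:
  {w: True, q: False, g: False, k: False}
  {k: True, w: True, q: False, g: False}
  {w: True, q: True, k: False, g: False}
  {k: True, w: True, q: True, g: False}
  {g: True, w: True, k: False, q: False}


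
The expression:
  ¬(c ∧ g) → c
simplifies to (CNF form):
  c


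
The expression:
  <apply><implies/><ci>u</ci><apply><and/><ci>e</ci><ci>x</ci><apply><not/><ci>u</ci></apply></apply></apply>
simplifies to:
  <apply><not/><ci>u</ci></apply>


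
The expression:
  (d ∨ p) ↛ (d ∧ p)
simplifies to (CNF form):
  (d ∨ p) ∧ (d ∨ ¬d) ∧ (p ∨ ¬p) ∧ (¬d ∨ ¬p)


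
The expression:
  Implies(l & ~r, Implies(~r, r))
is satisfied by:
  {r: True, l: False}
  {l: False, r: False}
  {l: True, r: True}


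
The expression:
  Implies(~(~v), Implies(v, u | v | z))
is always true.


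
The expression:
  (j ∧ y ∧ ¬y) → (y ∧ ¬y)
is always true.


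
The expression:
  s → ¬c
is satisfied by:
  {s: False, c: False}
  {c: True, s: False}
  {s: True, c: False}


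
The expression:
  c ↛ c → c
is always true.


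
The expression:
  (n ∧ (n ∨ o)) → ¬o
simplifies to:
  ¬n ∨ ¬o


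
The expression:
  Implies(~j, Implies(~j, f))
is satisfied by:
  {f: True, j: True}
  {f: True, j: False}
  {j: True, f: False}


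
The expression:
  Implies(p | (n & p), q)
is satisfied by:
  {q: True, p: False}
  {p: False, q: False}
  {p: True, q: True}


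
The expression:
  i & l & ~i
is never true.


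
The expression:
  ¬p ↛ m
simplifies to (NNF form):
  m ∨ ¬p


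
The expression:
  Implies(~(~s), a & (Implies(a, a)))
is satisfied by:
  {a: True, s: False}
  {s: False, a: False}
  {s: True, a: True}


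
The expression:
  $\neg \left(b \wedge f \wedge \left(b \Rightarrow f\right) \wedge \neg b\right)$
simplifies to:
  $\text{True}$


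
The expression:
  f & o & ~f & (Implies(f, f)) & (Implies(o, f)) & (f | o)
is never true.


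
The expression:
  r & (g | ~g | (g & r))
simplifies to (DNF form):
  r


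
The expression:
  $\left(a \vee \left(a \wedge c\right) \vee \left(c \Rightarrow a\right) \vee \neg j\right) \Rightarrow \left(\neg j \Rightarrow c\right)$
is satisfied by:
  {c: True, j: True}
  {c: True, j: False}
  {j: True, c: False}


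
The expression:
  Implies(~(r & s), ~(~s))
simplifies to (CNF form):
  s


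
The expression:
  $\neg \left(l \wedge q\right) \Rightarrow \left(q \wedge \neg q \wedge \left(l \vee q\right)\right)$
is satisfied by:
  {q: True, l: True}


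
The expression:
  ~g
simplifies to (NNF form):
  ~g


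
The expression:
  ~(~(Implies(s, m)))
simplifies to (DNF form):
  m | ~s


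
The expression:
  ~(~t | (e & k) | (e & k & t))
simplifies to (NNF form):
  t & (~e | ~k)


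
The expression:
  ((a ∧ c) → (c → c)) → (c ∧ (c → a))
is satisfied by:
  {a: True, c: True}


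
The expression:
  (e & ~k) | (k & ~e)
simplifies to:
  (e & ~k) | (k & ~e)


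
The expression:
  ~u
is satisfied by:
  {u: False}


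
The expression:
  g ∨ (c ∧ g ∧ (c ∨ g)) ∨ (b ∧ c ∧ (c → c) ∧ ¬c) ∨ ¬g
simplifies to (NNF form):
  True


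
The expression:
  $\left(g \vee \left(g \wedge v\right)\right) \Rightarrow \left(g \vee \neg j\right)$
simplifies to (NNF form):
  $\text{True}$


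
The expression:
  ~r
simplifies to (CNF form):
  ~r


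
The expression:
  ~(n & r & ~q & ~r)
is always true.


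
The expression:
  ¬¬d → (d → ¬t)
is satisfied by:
  {t: False, d: False}
  {d: True, t: False}
  {t: True, d: False}


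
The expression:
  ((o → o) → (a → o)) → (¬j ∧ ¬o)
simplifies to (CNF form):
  ¬o ∧ (a ∨ ¬j)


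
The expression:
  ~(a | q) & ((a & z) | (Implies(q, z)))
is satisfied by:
  {q: False, a: False}


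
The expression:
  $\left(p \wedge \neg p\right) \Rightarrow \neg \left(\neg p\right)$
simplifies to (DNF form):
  $\text{True}$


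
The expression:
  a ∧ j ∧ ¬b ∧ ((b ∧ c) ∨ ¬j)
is never true.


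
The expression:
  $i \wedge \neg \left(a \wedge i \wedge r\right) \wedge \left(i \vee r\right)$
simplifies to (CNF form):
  $i \wedge \left(\neg a \vee \neg r\right)$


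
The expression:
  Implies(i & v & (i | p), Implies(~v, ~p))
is always true.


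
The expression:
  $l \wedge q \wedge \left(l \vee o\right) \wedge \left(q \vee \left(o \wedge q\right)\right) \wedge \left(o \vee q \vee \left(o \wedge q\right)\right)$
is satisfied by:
  {q: True, l: True}


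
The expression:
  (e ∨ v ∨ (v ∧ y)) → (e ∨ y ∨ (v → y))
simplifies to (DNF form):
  e ∨ y ∨ ¬v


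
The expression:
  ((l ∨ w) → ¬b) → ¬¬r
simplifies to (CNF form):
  (b ∨ r) ∧ (b ∨ l ∨ r) ∧ (b ∨ r ∨ w) ∧ (l ∨ r ∨ w)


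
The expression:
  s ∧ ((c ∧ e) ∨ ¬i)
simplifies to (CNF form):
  s ∧ (c ∨ ¬i) ∧ (e ∨ ¬i)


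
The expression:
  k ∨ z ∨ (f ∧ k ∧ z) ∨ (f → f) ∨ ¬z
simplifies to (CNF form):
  True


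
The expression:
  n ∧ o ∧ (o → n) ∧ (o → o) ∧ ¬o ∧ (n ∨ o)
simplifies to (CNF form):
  False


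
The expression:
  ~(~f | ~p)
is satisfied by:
  {p: True, f: True}


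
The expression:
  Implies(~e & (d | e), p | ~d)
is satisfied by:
  {e: True, p: True, d: False}
  {e: True, p: False, d: False}
  {p: True, e: False, d: False}
  {e: False, p: False, d: False}
  {d: True, e: True, p: True}
  {d: True, e: True, p: False}
  {d: True, p: True, e: False}


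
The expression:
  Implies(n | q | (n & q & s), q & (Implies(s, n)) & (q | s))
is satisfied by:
  {q: False, n: False, s: False}
  {s: True, q: False, n: False}
  {q: True, s: False, n: False}
  {n: True, q: True, s: False}
  {n: True, s: True, q: True}


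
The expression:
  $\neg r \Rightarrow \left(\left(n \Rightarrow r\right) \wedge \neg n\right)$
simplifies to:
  $r \vee \neg n$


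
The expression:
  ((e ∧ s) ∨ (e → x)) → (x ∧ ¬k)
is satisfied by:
  {x: True, e: True, k: False, s: False}
  {x: True, k: False, e: False, s: False}
  {x: True, s: True, e: True, k: False}
  {x: True, s: True, k: False, e: False}
  {e: True, s: False, k: False, x: False}
  {e: True, k: True, s: False, x: False}


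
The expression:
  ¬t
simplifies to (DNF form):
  ¬t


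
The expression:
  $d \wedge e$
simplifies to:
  $d \wedge e$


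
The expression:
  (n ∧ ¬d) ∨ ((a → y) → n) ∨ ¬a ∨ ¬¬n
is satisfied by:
  {n: True, y: False, a: False}
  {y: False, a: False, n: False}
  {n: True, a: True, y: False}
  {a: True, y: False, n: False}
  {n: True, y: True, a: False}
  {y: True, n: False, a: False}
  {n: True, a: True, y: True}


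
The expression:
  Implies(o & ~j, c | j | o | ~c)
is always true.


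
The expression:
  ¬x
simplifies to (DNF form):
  ¬x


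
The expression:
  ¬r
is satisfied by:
  {r: False}


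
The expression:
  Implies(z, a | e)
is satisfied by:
  {a: True, e: True, z: False}
  {a: True, e: False, z: False}
  {e: True, a: False, z: False}
  {a: False, e: False, z: False}
  {a: True, z: True, e: True}
  {a: True, z: True, e: False}
  {z: True, e: True, a: False}


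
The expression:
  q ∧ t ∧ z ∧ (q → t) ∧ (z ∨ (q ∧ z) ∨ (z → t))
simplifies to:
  q ∧ t ∧ z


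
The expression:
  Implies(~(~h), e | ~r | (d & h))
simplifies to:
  d | e | ~h | ~r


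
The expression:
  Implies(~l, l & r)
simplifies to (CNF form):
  l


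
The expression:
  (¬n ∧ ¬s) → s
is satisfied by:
  {n: True, s: True}
  {n: True, s: False}
  {s: True, n: False}


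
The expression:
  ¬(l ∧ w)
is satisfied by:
  {l: False, w: False}
  {w: True, l: False}
  {l: True, w: False}


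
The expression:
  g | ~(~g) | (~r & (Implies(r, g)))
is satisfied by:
  {g: True, r: False}
  {r: False, g: False}
  {r: True, g: True}


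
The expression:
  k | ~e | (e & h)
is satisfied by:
  {h: True, k: True, e: False}
  {h: True, e: False, k: False}
  {k: True, e: False, h: False}
  {k: False, e: False, h: False}
  {h: True, k: True, e: True}
  {h: True, e: True, k: False}
  {k: True, e: True, h: False}


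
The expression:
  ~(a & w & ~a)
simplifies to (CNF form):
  True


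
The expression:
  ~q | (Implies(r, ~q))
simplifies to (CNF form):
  ~q | ~r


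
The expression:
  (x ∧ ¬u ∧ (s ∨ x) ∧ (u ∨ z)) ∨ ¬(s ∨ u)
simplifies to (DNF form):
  (¬s ∧ ¬u) ∨ (x ∧ z ∧ ¬u) ∨ (x ∧ ¬s ∧ ¬u) ∨ (z ∧ ¬s ∧ ¬u)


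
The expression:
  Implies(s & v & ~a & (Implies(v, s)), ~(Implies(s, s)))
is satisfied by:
  {a: True, s: False, v: False}
  {s: False, v: False, a: False}
  {a: True, v: True, s: False}
  {v: True, s: False, a: False}
  {a: True, s: True, v: False}
  {s: True, a: False, v: False}
  {a: True, v: True, s: True}


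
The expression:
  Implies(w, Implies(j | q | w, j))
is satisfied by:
  {j: True, w: False}
  {w: False, j: False}
  {w: True, j: True}


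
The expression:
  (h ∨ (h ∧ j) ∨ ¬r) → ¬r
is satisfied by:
  {h: False, r: False}
  {r: True, h: False}
  {h: True, r: False}


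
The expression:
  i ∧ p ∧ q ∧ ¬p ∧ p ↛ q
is never true.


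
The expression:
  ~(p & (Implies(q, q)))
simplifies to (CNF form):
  ~p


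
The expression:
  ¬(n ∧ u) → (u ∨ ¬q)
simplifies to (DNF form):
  u ∨ ¬q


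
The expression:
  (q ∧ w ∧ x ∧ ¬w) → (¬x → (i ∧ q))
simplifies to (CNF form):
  True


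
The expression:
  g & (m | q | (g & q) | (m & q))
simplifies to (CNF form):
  g & (m | q)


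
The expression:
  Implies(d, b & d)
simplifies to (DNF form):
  b | ~d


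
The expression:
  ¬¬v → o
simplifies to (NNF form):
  o ∨ ¬v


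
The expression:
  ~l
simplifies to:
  ~l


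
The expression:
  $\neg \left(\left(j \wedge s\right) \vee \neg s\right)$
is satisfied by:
  {s: True, j: False}


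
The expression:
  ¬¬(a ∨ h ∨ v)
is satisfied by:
  {a: True, v: True, h: True}
  {a: True, v: True, h: False}
  {a: True, h: True, v: False}
  {a: True, h: False, v: False}
  {v: True, h: True, a: False}
  {v: True, h: False, a: False}
  {h: True, v: False, a: False}


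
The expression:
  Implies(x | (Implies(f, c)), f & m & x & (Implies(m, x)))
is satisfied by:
  {m: True, f: True, c: False, x: False}
  {f: True, x: False, m: False, c: False}
  {x: True, m: True, f: True, c: False}
  {c: True, x: True, f: True, m: True}


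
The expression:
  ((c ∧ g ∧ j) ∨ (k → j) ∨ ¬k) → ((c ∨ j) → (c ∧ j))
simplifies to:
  (c ∧ j) ∨ (k ∧ ¬j) ∨ (¬c ∧ ¬j)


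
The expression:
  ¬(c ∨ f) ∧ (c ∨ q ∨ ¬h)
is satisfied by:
  {q: True, h: False, f: False, c: False}
  {c: False, h: False, q: False, f: False}
  {q: True, h: True, c: False, f: False}


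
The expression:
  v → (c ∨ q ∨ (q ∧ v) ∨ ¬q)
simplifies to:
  True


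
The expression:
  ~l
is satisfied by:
  {l: False}


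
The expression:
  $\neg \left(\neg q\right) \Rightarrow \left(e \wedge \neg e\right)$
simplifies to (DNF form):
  $\neg q$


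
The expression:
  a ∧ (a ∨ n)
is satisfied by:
  {a: True}


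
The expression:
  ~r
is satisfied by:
  {r: False}


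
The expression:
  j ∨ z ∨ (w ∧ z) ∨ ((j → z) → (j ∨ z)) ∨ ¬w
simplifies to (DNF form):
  j ∨ z ∨ ¬w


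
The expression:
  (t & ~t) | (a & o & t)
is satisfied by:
  {t: True, a: True, o: True}


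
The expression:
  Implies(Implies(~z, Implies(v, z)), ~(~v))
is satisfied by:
  {v: True}


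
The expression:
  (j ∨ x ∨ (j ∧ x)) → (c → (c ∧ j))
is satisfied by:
  {j: True, c: False, x: False}
  {j: False, c: False, x: False}
  {x: True, j: True, c: False}
  {x: True, j: False, c: False}
  {c: True, j: True, x: False}
  {c: True, j: False, x: False}
  {c: True, x: True, j: True}


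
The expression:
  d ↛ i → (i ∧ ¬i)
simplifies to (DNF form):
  i ∨ ¬d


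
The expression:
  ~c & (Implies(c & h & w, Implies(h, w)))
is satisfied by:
  {c: False}


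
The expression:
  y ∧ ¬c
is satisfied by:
  {y: True, c: False}


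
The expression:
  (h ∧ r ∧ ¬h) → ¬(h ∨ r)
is always true.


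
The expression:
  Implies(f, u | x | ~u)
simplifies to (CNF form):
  True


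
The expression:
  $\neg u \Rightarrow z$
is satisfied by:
  {z: True, u: True}
  {z: True, u: False}
  {u: True, z: False}


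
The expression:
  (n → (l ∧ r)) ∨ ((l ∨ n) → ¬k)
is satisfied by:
  {r: True, l: True, k: False, n: False}
  {r: True, l: False, k: False, n: False}
  {l: True, r: False, k: False, n: False}
  {r: False, l: False, k: False, n: False}
  {r: True, n: True, l: True, k: False}
  {r: True, n: True, l: False, k: False}
  {n: True, l: True, r: False, k: False}
  {n: True, r: False, l: False, k: False}
  {r: True, k: True, l: True, n: False}
  {r: True, k: True, l: False, n: False}
  {k: True, l: True, r: False, n: False}
  {k: True, r: False, l: False, n: False}
  {r: True, n: True, k: True, l: True}


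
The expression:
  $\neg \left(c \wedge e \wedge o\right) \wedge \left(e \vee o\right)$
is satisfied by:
  {o: True, c: False, e: False}
  {o: True, e: True, c: False}
  {o: True, c: True, e: False}
  {e: True, c: False, o: False}
  {e: True, c: True, o: False}


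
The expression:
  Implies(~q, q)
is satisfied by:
  {q: True}


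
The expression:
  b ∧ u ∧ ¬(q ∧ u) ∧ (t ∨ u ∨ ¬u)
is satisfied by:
  {u: True, b: True, q: False}


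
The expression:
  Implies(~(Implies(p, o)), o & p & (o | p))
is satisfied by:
  {o: True, p: False}
  {p: False, o: False}
  {p: True, o: True}


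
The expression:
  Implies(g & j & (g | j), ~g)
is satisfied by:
  {g: False, j: False}
  {j: True, g: False}
  {g: True, j: False}


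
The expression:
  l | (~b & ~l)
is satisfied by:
  {l: True, b: False}
  {b: False, l: False}
  {b: True, l: True}


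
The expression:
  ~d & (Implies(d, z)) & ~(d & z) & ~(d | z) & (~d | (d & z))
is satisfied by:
  {d: False, z: False}


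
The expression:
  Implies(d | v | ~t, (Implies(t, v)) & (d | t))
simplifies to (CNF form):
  (d | t) & (t | ~t) & (d | t | v) & (d | t | ~d) & (d | v | ~d) & (t | v | ~t) & (t | ~d | ~t) & (v | ~d | ~t)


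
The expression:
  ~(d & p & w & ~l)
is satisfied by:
  {l: True, p: False, d: False, w: False}
  {w: False, p: False, l: False, d: False}
  {w: True, l: True, p: False, d: False}
  {w: True, p: False, l: False, d: False}
  {d: True, l: True, w: False, p: False}
  {d: True, w: False, p: False, l: False}
  {d: True, w: True, l: True, p: False}
  {d: True, w: True, p: False, l: False}
  {l: True, p: True, d: False, w: False}
  {p: True, d: False, l: False, w: False}
  {w: True, p: True, l: True, d: False}
  {w: True, p: True, d: False, l: False}
  {l: True, p: True, d: True, w: False}
  {p: True, d: True, w: False, l: False}
  {w: True, p: True, d: True, l: True}


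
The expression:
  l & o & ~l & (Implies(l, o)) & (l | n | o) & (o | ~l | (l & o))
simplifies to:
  False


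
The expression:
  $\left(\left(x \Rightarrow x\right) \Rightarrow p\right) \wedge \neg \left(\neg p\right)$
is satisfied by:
  {p: True}


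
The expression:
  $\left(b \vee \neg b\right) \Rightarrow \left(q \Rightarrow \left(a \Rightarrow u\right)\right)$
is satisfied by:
  {u: True, q: False, a: False}
  {u: False, q: False, a: False}
  {a: True, u: True, q: False}
  {a: True, u: False, q: False}
  {q: True, u: True, a: False}
  {q: True, u: False, a: False}
  {q: True, a: True, u: True}


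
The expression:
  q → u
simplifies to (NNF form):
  u ∨ ¬q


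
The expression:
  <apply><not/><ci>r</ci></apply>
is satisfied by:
  {r: False}


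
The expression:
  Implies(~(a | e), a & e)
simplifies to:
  a | e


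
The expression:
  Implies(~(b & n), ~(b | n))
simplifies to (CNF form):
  (b | ~b) & (b | ~n) & (n | ~b) & (n | ~n)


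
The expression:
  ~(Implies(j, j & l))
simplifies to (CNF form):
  j & ~l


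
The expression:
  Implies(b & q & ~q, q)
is always true.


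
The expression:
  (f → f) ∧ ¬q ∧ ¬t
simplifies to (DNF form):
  ¬q ∧ ¬t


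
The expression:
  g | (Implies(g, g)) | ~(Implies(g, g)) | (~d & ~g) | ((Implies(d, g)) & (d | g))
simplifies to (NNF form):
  True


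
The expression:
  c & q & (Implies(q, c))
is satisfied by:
  {c: True, q: True}


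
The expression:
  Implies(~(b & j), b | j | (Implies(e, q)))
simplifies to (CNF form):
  b | j | q | ~e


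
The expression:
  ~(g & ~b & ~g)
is always true.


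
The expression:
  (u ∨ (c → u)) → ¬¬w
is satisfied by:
  {c: True, w: True, u: False}
  {w: True, u: False, c: False}
  {c: True, w: True, u: True}
  {w: True, u: True, c: False}
  {c: True, u: False, w: False}


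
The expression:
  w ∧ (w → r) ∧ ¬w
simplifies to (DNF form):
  False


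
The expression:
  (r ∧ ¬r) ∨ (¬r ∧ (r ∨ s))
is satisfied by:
  {s: True, r: False}


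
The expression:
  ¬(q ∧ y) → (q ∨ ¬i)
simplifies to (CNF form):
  q ∨ ¬i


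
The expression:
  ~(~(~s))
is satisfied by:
  {s: False}


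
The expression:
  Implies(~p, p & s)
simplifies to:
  p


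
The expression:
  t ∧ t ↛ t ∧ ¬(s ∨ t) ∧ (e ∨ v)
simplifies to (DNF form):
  False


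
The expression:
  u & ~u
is never true.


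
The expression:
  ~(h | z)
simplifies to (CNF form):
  ~h & ~z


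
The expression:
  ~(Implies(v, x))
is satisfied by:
  {v: True, x: False}


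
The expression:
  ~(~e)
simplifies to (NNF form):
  e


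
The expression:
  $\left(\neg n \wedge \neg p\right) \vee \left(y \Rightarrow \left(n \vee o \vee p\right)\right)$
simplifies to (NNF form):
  $\text{True}$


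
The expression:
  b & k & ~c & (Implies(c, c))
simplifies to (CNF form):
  b & k & ~c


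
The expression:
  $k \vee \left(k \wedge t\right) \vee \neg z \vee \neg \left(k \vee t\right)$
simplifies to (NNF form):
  $k \vee \neg t \vee \neg z$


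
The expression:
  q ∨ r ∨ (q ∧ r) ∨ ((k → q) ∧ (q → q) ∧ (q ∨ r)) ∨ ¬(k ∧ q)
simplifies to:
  True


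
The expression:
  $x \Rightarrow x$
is always true.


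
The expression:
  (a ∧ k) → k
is always true.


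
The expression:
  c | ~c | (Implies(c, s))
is always true.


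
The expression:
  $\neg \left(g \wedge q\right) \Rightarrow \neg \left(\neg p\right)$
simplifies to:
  $p \vee \left(g \wedge q\right)$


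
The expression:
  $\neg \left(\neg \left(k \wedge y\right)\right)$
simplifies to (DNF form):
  $k \wedge y$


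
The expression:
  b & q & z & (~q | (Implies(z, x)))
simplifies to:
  b & q & x & z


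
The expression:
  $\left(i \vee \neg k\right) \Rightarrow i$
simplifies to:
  $i \vee k$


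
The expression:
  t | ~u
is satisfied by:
  {t: True, u: False}
  {u: False, t: False}
  {u: True, t: True}


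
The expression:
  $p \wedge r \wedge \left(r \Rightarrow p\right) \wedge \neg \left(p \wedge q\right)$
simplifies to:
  $p \wedge r \wedge \neg q$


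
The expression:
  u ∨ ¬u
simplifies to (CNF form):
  True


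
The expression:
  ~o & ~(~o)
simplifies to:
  False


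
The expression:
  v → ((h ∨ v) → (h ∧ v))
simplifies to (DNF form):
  h ∨ ¬v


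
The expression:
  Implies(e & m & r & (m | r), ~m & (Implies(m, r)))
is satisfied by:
  {m: False, e: False, r: False}
  {r: True, m: False, e: False}
  {e: True, m: False, r: False}
  {r: True, e: True, m: False}
  {m: True, r: False, e: False}
  {r: True, m: True, e: False}
  {e: True, m: True, r: False}


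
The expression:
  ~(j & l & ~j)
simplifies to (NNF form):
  True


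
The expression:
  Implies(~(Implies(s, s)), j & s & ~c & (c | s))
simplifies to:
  True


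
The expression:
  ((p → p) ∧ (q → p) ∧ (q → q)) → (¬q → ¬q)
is always true.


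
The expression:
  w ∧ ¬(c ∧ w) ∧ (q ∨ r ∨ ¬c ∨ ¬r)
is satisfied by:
  {w: True, c: False}


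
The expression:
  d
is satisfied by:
  {d: True}


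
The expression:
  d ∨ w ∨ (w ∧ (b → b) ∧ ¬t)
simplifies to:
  d ∨ w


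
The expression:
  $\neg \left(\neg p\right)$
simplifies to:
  $p$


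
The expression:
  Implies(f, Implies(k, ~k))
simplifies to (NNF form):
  ~f | ~k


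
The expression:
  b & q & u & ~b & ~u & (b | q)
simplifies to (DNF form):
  False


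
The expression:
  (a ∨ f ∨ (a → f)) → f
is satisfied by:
  {f: True}


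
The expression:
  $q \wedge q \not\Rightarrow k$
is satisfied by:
  {q: True, k: False}


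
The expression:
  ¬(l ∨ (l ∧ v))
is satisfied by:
  {l: False}


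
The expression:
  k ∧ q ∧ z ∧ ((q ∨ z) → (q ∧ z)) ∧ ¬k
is never true.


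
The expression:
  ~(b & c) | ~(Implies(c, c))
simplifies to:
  ~b | ~c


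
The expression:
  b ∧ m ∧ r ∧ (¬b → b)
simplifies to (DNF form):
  b ∧ m ∧ r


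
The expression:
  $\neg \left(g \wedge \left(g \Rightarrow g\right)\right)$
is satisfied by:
  {g: False}


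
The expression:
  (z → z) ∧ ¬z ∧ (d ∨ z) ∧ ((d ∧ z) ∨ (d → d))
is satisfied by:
  {d: True, z: False}


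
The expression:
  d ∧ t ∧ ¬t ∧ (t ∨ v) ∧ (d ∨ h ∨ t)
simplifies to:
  False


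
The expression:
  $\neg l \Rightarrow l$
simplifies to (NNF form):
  $l$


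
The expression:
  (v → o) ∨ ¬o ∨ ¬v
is always true.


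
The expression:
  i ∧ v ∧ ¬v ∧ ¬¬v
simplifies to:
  False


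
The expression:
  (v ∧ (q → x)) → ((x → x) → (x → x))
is always true.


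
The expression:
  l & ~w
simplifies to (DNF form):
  l & ~w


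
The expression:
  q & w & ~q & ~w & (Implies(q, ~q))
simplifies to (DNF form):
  False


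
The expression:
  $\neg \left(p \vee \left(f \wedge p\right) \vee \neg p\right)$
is never true.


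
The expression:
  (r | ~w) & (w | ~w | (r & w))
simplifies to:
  r | ~w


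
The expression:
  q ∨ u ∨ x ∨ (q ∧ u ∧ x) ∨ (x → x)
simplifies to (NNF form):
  True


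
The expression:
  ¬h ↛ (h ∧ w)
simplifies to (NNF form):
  ¬h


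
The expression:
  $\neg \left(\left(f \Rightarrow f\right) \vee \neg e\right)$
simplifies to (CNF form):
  $\text{False}$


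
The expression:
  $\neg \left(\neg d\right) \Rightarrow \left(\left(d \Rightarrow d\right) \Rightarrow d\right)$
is always true.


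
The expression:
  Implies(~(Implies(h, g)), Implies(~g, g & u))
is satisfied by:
  {g: True, h: False}
  {h: False, g: False}
  {h: True, g: True}


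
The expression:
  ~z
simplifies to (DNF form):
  ~z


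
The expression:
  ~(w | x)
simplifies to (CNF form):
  ~w & ~x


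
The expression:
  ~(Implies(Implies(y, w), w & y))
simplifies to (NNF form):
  ~y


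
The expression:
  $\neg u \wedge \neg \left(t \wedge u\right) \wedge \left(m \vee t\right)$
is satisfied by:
  {t: True, m: True, u: False}
  {t: True, u: False, m: False}
  {m: True, u: False, t: False}


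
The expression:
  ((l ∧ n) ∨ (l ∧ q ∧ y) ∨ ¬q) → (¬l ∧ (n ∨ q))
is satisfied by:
  {q: True, y: False, l: False, n: False}
  {n: True, q: True, y: False, l: False}
  {n: True, q: False, y: False, l: False}
  {y: True, q: True, n: False, l: False}
  {n: True, y: True, q: True, l: False}
  {n: True, y: True, q: False, l: False}
  {l: True, q: True, y: False, n: False}


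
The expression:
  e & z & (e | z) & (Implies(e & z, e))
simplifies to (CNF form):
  e & z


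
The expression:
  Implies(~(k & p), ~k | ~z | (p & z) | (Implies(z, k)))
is always true.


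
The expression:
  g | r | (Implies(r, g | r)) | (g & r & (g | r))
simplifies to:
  True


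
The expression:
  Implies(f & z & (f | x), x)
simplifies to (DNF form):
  x | ~f | ~z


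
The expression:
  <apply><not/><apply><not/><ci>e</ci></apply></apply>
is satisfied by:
  {e: True}


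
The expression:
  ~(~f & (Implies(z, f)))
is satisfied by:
  {z: True, f: True}
  {z: True, f: False}
  {f: True, z: False}


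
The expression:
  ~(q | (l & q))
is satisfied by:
  {q: False}


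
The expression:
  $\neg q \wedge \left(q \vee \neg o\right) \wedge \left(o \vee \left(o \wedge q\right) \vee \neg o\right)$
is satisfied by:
  {q: False, o: False}


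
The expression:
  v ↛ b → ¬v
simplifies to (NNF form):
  b ∨ ¬v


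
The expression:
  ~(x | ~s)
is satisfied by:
  {s: True, x: False}


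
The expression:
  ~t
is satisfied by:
  {t: False}


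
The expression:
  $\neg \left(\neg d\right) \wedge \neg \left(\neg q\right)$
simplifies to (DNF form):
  $d \wedge q$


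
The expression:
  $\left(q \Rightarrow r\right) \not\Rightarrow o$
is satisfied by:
  {r: True, q: False, o: False}
  {q: False, o: False, r: False}
  {r: True, q: True, o: False}


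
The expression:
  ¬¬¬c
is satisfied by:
  {c: False}


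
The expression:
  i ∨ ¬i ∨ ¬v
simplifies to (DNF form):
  True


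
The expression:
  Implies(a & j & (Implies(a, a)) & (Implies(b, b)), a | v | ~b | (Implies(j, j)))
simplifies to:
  True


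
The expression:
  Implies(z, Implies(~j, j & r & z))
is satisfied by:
  {j: True, z: False}
  {z: False, j: False}
  {z: True, j: True}


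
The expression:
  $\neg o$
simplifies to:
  $\neg o$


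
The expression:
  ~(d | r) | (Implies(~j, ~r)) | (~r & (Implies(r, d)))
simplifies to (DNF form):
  j | ~r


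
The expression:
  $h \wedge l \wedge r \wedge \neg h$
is never true.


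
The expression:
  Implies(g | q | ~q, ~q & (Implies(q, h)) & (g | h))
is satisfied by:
  {g: True, h: True, q: False}
  {g: True, h: False, q: False}
  {h: True, g: False, q: False}


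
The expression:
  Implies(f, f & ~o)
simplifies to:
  ~f | ~o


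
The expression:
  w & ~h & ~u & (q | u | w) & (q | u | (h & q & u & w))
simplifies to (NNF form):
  q & w & ~h & ~u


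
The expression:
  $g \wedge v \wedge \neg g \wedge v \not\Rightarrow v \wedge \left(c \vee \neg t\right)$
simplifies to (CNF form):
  $\text{False}$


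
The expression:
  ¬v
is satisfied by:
  {v: False}


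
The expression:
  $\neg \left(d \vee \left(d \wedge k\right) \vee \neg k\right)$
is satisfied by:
  {k: True, d: False}


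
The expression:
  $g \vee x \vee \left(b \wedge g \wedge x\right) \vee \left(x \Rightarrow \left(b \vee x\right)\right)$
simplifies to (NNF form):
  $\text{True}$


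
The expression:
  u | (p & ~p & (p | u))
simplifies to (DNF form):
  u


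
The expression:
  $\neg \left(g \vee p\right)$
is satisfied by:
  {g: False, p: False}


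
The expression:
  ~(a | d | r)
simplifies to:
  ~a & ~d & ~r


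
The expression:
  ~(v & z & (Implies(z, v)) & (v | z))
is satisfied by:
  {v: False, z: False}
  {z: True, v: False}
  {v: True, z: False}


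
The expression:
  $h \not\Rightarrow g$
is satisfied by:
  {h: True, g: False}


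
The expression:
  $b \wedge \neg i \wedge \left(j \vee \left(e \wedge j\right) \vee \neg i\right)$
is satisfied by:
  {b: True, i: False}


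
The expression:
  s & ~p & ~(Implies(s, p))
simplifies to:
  s & ~p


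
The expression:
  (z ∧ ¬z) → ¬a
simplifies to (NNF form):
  True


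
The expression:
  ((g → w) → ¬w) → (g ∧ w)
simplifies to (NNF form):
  w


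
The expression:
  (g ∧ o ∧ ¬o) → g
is always true.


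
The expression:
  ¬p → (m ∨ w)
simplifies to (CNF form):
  m ∨ p ∨ w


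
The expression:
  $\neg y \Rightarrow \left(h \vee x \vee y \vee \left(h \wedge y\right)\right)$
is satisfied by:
  {y: True, h: True, x: True}
  {y: True, h: True, x: False}
  {y: True, x: True, h: False}
  {y: True, x: False, h: False}
  {h: True, x: True, y: False}
  {h: True, x: False, y: False}
  {x: True, h: False, y: False}


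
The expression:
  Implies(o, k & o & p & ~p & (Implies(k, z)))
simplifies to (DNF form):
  ~o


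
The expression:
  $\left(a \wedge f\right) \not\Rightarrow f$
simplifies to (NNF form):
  $\text{False}$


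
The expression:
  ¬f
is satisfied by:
  {f: False}


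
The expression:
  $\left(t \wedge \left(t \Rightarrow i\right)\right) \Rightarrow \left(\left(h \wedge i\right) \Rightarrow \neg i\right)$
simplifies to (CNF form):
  $\neg h \vee \neg i \vee \neg t$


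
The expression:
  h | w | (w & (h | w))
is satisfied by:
  {h: True, w: True}
  {h: True, w: False}
  {w: True, h: False}


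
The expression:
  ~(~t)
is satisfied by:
  {t: True}


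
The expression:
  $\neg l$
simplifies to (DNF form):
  $\neg l$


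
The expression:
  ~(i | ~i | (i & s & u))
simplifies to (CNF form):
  False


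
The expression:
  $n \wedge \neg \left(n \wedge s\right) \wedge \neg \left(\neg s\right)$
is never true.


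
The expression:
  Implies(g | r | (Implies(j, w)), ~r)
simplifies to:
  ~r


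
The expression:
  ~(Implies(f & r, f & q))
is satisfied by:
  {r: True, f: True, q: False}


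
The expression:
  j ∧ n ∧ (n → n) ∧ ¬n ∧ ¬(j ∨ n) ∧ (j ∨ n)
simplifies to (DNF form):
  False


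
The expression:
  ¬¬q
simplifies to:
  q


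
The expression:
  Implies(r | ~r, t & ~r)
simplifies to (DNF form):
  t & ~r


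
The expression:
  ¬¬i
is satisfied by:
  {i: True}


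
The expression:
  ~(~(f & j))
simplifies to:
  f & j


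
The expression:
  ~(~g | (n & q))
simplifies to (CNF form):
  g & (~n | ~q)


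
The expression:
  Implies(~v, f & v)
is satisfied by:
  {v: True}


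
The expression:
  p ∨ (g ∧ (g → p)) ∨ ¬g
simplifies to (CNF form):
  p ∨ ¬g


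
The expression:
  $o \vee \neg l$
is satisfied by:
  {o: True, l: False}
  {l: False, o: False}
  {l: True, o: True}


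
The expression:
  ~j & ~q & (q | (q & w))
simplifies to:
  False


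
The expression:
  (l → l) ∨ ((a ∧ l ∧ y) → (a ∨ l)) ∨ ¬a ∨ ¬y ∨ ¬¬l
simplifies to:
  True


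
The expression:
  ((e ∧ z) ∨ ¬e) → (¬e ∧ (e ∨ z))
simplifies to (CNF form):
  (e ∨ z) ∧ (e ∨ ¬e) ∧ (z ∨ ¬z) ∧ (¬e ∨ ¬z)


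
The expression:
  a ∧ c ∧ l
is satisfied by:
  {a: True, c: True, l: True}


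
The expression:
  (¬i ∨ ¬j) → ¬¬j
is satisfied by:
  {j: True}


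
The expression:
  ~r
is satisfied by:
  {r: False}


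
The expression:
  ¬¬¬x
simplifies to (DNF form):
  ¬x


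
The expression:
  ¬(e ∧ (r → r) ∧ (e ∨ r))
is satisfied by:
  {e: False}


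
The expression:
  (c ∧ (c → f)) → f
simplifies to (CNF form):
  True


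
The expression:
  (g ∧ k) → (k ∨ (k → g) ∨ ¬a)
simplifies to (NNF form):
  True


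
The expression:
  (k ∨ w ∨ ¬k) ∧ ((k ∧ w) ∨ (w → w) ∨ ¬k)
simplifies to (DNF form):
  True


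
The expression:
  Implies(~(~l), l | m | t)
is always true.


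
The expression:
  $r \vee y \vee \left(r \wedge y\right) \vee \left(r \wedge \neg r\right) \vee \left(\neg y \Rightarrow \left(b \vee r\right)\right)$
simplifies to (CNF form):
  $b \vee r \vee y$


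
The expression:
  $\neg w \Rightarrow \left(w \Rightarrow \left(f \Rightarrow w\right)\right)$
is always true.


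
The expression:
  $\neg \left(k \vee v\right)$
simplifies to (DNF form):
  $\neg k \wedge \neg v$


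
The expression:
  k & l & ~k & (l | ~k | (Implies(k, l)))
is never true.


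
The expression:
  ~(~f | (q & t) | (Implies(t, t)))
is never true.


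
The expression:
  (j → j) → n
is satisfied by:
  {n: True}


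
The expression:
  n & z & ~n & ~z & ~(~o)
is never true.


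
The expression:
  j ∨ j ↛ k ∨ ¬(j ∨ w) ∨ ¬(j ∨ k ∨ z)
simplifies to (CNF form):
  (j ∨ ¬k ∨ ¬w) ∧ (j ∨ ¬w ∨ ¬z)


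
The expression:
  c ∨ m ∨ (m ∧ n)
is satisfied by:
  {c: True, m: True}
  {c: True, m: False}
  {m: True, c: False}


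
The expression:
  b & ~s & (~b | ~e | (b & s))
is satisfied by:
  {b: True, e: False, s: False}


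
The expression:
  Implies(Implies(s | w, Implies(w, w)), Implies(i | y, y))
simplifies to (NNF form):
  y | ~i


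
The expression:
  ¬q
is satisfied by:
  {q: False}


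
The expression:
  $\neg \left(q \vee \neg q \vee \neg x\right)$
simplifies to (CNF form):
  $\text{False}$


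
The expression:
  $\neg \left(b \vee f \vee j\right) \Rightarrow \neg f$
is always true.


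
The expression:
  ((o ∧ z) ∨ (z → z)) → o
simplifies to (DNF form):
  o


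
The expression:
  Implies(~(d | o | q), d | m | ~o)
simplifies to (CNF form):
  True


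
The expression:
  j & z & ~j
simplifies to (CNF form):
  False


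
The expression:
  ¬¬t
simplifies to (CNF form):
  t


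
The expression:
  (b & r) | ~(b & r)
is always true.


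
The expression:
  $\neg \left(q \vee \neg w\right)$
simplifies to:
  $w \wedge \neg q$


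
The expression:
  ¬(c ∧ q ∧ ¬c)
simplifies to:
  True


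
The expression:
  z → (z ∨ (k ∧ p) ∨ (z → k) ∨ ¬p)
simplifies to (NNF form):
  True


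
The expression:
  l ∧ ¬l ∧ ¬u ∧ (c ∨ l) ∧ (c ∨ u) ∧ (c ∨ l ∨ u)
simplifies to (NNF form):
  False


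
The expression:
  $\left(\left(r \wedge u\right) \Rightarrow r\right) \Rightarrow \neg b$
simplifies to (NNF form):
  $\neg b$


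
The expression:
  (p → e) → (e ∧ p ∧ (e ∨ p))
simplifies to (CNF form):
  p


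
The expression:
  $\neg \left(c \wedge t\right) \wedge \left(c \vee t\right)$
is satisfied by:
  {c: True, t: False}
  {t: True, c: False}


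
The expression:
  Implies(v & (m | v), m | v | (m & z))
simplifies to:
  True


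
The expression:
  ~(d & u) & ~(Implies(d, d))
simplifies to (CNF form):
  False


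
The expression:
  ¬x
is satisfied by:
  {x: False}


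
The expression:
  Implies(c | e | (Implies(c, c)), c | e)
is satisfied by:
  {c: True, e: True}
  {c: True, e: False}
  {e: True, c: False}


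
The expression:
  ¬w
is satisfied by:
  {w: False}


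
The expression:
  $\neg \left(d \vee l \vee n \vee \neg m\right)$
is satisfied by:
  {m: True, n: False, d: False, l: False}


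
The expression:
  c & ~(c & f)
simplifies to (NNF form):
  c & ~f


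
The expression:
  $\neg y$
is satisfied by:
  {y: False}


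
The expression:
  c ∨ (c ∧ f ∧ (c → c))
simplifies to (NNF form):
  c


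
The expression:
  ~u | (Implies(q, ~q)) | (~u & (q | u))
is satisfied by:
  {u: False, q: False}
  {q: True, u: False}
  {u: True, q: False}


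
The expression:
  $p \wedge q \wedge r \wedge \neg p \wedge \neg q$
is never true.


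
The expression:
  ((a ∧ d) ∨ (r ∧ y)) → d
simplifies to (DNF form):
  d ∨ ¬r ∨ ¬y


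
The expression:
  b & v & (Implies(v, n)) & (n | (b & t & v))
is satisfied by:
  {b: True, n: True, v: True}


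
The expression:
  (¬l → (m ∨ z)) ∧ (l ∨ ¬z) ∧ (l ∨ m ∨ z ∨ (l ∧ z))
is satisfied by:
  {l: True, m: True, z: False}
  {l: True, m: False, z: False}
  {z: True, l: True, m: True}
  {z: True, l: True, m: False}
  {m: True, z: False, l: False}


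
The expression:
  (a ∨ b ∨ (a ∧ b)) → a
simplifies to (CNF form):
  a ∨ ¬b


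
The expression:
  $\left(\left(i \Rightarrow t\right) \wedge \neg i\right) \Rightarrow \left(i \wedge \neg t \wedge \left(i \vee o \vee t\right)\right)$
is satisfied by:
  {i: True}


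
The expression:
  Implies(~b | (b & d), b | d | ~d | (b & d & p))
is always true.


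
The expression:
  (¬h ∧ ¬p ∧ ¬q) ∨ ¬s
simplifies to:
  (¬h ∧ ¬p ∧ ¬q) ∨ ¬s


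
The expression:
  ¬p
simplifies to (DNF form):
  ¬p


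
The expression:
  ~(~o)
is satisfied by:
  {o: True}


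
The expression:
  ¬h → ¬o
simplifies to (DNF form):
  h ∨ ¬o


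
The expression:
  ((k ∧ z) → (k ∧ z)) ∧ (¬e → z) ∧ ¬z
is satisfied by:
  {e: True, z: False}


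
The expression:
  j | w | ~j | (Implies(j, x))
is always true.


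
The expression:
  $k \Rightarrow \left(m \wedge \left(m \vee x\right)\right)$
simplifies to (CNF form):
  $m \vee \neg k$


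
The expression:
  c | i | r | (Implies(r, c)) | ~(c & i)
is always true.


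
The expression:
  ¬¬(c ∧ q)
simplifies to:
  c ∧ q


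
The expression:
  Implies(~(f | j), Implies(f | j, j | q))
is always true.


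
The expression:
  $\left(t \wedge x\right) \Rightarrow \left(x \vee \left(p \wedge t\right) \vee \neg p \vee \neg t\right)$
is always true.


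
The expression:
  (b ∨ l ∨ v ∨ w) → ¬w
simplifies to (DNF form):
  ¬w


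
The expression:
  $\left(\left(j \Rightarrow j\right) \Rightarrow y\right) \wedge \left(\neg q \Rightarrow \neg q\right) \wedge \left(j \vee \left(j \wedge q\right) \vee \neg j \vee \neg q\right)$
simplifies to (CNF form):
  $y$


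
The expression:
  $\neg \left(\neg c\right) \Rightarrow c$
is always true.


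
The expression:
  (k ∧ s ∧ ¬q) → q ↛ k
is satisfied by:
  {q: True, s: False, k: False}
  {s: False, k: False, q: False}
  {q: True, k: True, s: False}
  {k: True, s: False, q: False}
  {q: True, s: True, k: False}
  {s: True, q: False, k: False}
  {q: True, k: True, s: True}


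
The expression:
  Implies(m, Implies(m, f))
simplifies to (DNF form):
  f | ~m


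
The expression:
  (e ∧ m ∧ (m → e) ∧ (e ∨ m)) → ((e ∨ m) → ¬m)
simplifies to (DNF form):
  ¬e ∨ ¬m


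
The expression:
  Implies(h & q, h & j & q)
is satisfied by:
  {j: True, q: False, h: False}
  {j: False, q: False, h: False}
  {h: True, j: True, q: False}
  {h: True, j: False, q: False}
  {q: True, j: True, h: False}
  {q: True, j: False, h: False}
  {q: True, h: True, j: True}


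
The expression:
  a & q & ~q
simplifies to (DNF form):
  False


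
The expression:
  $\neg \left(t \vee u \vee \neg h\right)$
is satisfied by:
  {h: True, u: False, t: False}


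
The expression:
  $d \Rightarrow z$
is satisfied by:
  {z: True, d: False}
  {d: False, z: False}
  {d: True, z: True}


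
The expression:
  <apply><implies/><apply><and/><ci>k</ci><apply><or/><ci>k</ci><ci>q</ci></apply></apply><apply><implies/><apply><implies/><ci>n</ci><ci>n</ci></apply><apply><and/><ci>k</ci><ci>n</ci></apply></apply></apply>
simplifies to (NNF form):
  <apply><or/><ci>n</ci><apply><not/><ci>k</ci></apply></apply>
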